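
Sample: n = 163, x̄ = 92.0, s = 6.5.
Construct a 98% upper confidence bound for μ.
μ ≤ 93.05

Upper bound (one-sided):
t* = 2.070 (one-sided for 98%)
Upper bound = x̄ + t* · s/√n = 92.0 + 2.070 · 6.5/√163 = 93.05

We are 98% confident that μ ≤ 93.05.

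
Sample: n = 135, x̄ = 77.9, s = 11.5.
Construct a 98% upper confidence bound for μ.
μ ≤ 79.95

Upper bound (one-sided):
t* = 2.074 (one-sided for 98%)
Upper bound = x̄ + t* · s/√n = 77.9 + 2.074 · 11.5/√135 = 79.95

We are 98% confident that μ ≤ 79.95.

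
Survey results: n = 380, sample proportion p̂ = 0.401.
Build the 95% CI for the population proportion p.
(0.352, 0.450)

Proportion CI:
SE = √(p̂(1-p̂)/n) = √(0.401 · 0.599 / 380) = 0.02514

z* = 1.960
Margin = z* · SE = 1.960 · 0.02514 = 0.0493

CI: 0.401 ± 0.0493 = (0.352, 0.450)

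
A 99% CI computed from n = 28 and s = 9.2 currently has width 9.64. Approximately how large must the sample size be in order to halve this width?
n ≈ 112

CI width ∝ 1/√n
To reduce width by factor 2, need √n to grow by 2 → need 2² = 4 times as many samples.

Current: n = 28, width = 9.64
New: n = 112, width ≈ 4.56

Width reduced by factor of 9.64/4.56 = 2.11.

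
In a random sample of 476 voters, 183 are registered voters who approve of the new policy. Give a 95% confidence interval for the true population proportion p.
(0.341, 0.428)

Proportion CI:
p̂ = 183/476 = 0.38445
SE = √(p̂(1-p̂)/n) = √(0.38445 · 0.61555 / 476) = 0.02230

z* = 1.960
Margin = z* · SE = 1.960 · 0.02230 = 0.0437

CI: 0.38445 ± 0.0437 = (0.341, 0.428)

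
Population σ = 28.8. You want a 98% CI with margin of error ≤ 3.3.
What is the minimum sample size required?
n ≥ 413

For margin E ≤ 3.3:
n ≥ (z* · σ / E)²
n ≥ (2.326 · 28.8 / 3.3)²
n ≥ 412.08

Minimum n = 413 (rounding up)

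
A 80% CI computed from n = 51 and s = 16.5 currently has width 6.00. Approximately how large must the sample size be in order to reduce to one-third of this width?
n ≈ 459

CI width ∝ 1/√n
To reduce width by factor 3, need √n to grow by 3 → need 3² = 9 times as many samples.

Current: n = 51, width = 6.00
New: n = 459, width ≈ 1.98

Width reduced by factor of 6.00/1.98 = 3.03.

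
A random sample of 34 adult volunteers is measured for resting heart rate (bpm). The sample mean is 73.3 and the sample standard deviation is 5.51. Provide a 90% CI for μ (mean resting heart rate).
(71.70, 74.90)

t-interval (σ unknown):
df = n - 1 = 33
t* = 1.692 for 90% confidence

Margin of error = t* · s/√n = 1.692 · 5.51/√34 = 1.60

CI: (71.70, 74.90)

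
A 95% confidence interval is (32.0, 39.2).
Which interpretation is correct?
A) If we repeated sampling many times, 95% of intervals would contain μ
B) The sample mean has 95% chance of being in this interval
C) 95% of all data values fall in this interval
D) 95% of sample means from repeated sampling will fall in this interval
A

A) Correct — this is the frequentist long-run coverage interpretation.
B) Wrong — x̄ is observed and sits in the interval by construction.
C) Wrong — a CI is about the parameter μ, not individual data values.
D) Wrong — coverage applies to intervals containing μ, not to future x̄ values.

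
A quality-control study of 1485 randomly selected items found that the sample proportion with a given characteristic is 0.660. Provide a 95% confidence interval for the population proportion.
(0.636, 0.684)

Proportion CI:
SE = √(p̂(1-p̂)/n) = √(0.660 · 0.340 / 1485) = 0.01229

z* = 1.960
Margin = z* · SE = 1.960 · 0.01229 = 0.0241

CI: 0.660 ± 0.0241 = (0.636, 0.684)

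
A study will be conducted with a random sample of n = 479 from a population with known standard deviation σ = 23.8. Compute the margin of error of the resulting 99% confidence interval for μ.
Margin of error = 2.80

Margin of error = z* · σ/√n
= 2.576 · 23.8/√479
= 2.576 · 23.8/21.8861
= 2.80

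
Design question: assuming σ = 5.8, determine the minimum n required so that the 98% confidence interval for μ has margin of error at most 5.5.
n ≥ 7

For margin E ≤ 5.5:
n ≥ (z* · σ / E)²
n ≥ (2.326 · 5.8 / 5.5)²
n ≥ 6.02

Minimum n = 7 (rounding up)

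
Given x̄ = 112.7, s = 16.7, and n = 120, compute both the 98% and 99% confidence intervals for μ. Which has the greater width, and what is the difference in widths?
99% CI is wider by 0.79

df = 119
98% CI: t* = 2.358, (109.11, 116.29), width = 2 · t* · s/√n = 7.19
99% CI: t* = 2.618, (108.71, 116.69), width = 2 · t* · s/√n = 7.98

The 99% CI is wider by 7.98 - 7.19 = 0.79.
Higher confidence requires a wider interval.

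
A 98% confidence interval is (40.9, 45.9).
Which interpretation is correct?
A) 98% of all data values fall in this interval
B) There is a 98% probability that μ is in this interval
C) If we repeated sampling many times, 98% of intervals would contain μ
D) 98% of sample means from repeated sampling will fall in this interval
C

A) Wrong — a CI is about the parameter μ, not individual data values.
B) Wrong — μ is fixed; the randomness lives in the interval, not in μ.
C) Correct — this is the frequentist long-run coverage interpretation.
D) Wrong — coverage applies to intervals containing μ, not to future x̄ values.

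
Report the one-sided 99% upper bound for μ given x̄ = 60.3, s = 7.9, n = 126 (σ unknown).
μ ≤ 61.96

Upper bound (one-sided):
t* = 2.357 (one-sided for 99%)
Upper bound = x̄ + t* · s/√n = 60.3 + 2.357 · 7.9/√126 = 61.96

We are 99% confident that μ ≤ 61.96.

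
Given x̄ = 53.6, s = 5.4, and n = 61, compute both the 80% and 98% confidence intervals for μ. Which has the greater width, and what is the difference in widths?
98% CI is wider by 1.51

df = 60
80% CI: t* = 1.296, (52.70, 54.50), width = 2 · t* · s/√n = 1.79
98% CI: t* = 2.390, (51.95, 55.25), width = 2 · t* · s/√n = 3.30

The 98% CI is wider by 3.30 - 1.79 = 1.51.
Higher confidence requires a wider interval.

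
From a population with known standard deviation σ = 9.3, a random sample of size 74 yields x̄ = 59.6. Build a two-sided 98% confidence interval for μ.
(57.09, 62.11)

z-interval (σ known):
z* = 2.326 for 98% confidence

Margin of error = z* · σ/√n = 2.326 · 9.3/√74 = 2.51

CI: (59.6 - 2.51, 59.6 + 2.51) = (57.09, 62.11)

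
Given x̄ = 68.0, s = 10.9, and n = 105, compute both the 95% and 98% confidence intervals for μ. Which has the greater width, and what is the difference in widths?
98% CI is wider by 0.81

df = 104
95% CI: t* = 1.983, (65.89, 70.11), width = 2 · t* · s/√n = 4.22
98% CI: t* = 2.363, (65.49, 70.51), width = 2 · t* · s/√n = 5.03

The 98% CI is wider by 5.03 - 4.22 = 0.81.
Higher confidence requires a wider interval.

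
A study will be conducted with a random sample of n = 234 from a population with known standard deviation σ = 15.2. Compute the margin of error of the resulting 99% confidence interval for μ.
Margin of error = 2.56

Margin of error = z* · σ/√n
= 2.576 · 15.2/√234
= 2.576 · 15.2/15.2971
= 2.56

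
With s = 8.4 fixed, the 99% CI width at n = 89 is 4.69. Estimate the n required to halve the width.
n ≈ 356

CI width ∝ 1/√n
To reduce width by factor 2, need √n to grow by 2 → need 2² = 4 times as many samples.

Current: n = 89, width = 4.69
New: n = 356, width ≈ 2.31

Width reduced by factor of 4.69/2.31 = 2.03.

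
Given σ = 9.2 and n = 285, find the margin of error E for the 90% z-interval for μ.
Margin of error = 0.90

Margin of error = z* · σ/√n
= 1.645 · 9.2/√285
= 1.645 · 9.2/16.8819
= 0.90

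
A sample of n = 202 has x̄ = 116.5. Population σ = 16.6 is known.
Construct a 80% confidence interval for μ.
(115.00, 118.00)

z-interval (σ known):
z* = 1.282 for 80% confidence

Margin of error = z* · σ/√n = 1.282 · 16.6/√202 = 1.50

CI: (116.5 - 1.50, 116.5 + 1.50) = (115.00, 118.00)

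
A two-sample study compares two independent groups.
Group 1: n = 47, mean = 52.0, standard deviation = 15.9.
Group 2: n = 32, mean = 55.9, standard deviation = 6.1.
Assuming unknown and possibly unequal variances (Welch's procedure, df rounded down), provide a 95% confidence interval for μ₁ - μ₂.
(-9.01, 1.21)

Difference: x̄₁ - x̄₂ = -3.90
SE = √(s₁²/n₁ + s₂²/n₂) = √(15.9²/47 + 6.1²/32) = 2.5577
df = 63.63 → 63 (Welch–Satterthwaite, rounded down)
t* = 1.998

CI: -3.90 ± 1.998 · 2.5577 = -3.90 ± 5.11 = (-9.01, 1.21)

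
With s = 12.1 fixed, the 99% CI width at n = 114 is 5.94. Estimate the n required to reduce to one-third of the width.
n ≈ 1026

CI width ∝ 1/√n
To reduce width by factor 3, need √n to grow by 3 → need 3² = 9 times as many samples.

Current: n = 114, width = 5.94
New: n = 1026, width ≈ 1.95

Width reduced by factor of 5.94/1.95 = 3.05.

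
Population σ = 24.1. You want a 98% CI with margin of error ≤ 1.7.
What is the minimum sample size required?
n ≥ 1088

For margin E ≤ 1.7:
n ≥ (z* · σ / E)²
n ≥ (2.326 · 24.1 / 1.7)²
n ≥ 1087.32

Minimum n = 1088 (rounding up)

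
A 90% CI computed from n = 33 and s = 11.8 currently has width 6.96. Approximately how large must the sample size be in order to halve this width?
n ≈ 132

CI width ∝ 1/√n
To reduce width by factor 2, need √n to grow by 2 → need 2² = 4 times as many samples.

Current: n = 33, width = 6.96
New: n = 132, width ≈ 3.40

Width reduced by factor of 6.96/3.40 = 2.05.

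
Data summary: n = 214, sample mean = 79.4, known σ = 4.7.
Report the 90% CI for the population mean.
(78.87, 79.93)

z-interval (σ known):
z* = 1.645 for 90% confidence

Margin of error = z* · σ/√n = 1.645 · 4.7/√214 = 0.53

CI: (79.4 - 0.53, 79.4 + 0.53) = (78.87, 79.93)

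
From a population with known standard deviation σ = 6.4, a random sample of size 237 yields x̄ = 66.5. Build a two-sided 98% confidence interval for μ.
(65.53, 67.47)

z-interval (σ known):
z* = 2.326 for 98% confidence

Margin of error = z* · σ/√n = 2.326 · 6.4/√237 = 0.97

CI: (66.5 - 0.97, 66.5 + 0.97) = (65.53, 67.47)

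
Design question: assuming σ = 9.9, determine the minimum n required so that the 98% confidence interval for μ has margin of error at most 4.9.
n ≥ 23

For margin E ≤ 4.9:
n ≥ (z* · σ / E)²
n ≥ (2.326 · 9.9 / 4.9)²
n ≥ 22.09

Minimum n = 23 (rounding up)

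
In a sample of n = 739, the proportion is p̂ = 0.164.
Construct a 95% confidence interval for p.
(0.137, 0.191)

Proportion CI:
SE = √(p̂(1-p̂)/n) = √(0.164 · 0.836 / 739) = 0.01362

z* = 1.960
Margin = z* · SE = 1.960 · 0.01362 = 0.0267

CI: 0.164 ± 0.0267 = (0.137, 0.191)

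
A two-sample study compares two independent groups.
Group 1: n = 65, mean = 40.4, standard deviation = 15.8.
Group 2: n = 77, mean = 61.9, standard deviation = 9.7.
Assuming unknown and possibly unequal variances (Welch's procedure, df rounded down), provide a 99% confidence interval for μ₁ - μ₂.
(-27.41, -15.59)

Difference: x̄₁ - x̄₂ = -21.50
SE = √(s₁²/n₁ + s₂²/n₂) = √(15.8²/65 + 9.7²/77) = 2.2500
df = 102.47 → 102 (Welch–Satterthwaite, rounded down)
t* = 2.625

CI: -21.50 ± 2.625 · 2.2500 = -21.50 ± 5.91 = (-27.41, -15.59)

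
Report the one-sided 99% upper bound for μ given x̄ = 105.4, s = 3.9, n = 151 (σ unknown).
μ ≤ 106.15

Upper bound (one-sided):
t* = 2.351 (one-sided for 99%)
Upper bound = x̄ + t* · s/√n = 105.4 + 2.351 · 3.9/√151 = 106.15

We are 99% confident that μ ≤ 106.15.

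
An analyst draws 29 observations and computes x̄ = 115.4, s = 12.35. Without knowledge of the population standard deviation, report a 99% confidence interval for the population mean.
(109.06, 121.74)

t-interval (σ unknown):
df = n - 1 = 28
t* = 2.763 for 99% confidence

Margin of error = t* · s/√n = 2.763 · 12.35/√29 = 6.34

CI: (109.06, 121.74)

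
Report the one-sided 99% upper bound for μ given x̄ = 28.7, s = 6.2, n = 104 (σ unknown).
μ ≤ 30.14

Upper bound (one-sided):
t* = 2.363 (one-sided for 99%)
Upper bound = x̄ + t* · s/√n = 28.7 + 2.363 · 6.2/√104 = 30.14

We are 99% confident that μ ≤ 30.14.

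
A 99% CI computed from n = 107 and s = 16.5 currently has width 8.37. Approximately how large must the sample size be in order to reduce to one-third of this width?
n ≈ 963

CI width ∝ 1/√n
To reduce width by factor 3, need √n to grow by 3 → need 3² = 9 times as many samples.

Current: n = 107, width = 8.37
New: n = 963, width ≈ 2.74

Width reduced by factor of 8.37/2.74 = 3.05.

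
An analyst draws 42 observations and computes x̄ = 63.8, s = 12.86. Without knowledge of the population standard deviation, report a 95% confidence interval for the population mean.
(59.79, 67.81)

t-interval (σ unknown):
df = n - 1 = 41
t* = 2.020 for 95% confidence

Margin of error = t* · s/√n = 2.020 · 12.86/√42 = 4.01

CI: (59.79, 67.81)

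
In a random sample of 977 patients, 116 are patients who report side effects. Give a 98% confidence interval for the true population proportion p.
(0.095, 0.143)

Proportion CI:
p̂ = 116/977 = 0.11873
SE = √(p̂(1-p̂)/n) = √(0.11873 · 0.88127 / 977) = 0.01035

z* = 2.326
Margin = z* · SE = 2.326 · 0.01035 = 0.0241

CI: 0.11873 ± 0.0241 = (0.095, 0.143)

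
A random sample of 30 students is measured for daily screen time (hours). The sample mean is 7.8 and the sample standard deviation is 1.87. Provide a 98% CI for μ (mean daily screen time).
(6.96, 8.64)

t-interval (σ unknown):
df = n - 1 = 29
t* = 2.462 for 98% confidence

Margin of error = t* · s/√n = 2.462 · 1.87/√30 = 0.84

CI: (6.96, 8.64)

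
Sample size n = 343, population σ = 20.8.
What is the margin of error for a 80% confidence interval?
Margin of error = 1.44

Margin of error = z* · σ/√n
= 1.282 · 20.8/√343
= 1.282 · 20.8/18.5203
= 1.44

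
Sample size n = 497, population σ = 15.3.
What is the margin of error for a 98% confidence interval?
Margin of error = 1.60

Margin of error = z* · σ/√n
= 2.326 · 15.3/√497
= 2.326 · 15.3/22.2935
= 1.60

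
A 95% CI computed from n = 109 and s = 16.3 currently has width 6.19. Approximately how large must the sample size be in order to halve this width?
n ≈ 436

CI width ∝ 1/√n
To reduce width by factor 2, need √n to grow by 2 → need 2² = 4 times as many samples.

Current: n = 109, width = 6.19
New: n = 436, width ≈ 3.07

Width reduced by factor of 6.19/3.07 = 2.02.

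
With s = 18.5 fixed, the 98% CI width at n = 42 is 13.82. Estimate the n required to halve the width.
n ≈ 168

CI width ∝ 1/√n
To reduce width by factor 2, need √n to grow by 2 → need 2² = 4 times as many samples.

Current: n = 42, width = 13.82
New: n = 168, width ≈ 6.71

Width reduced by factor of 13.82/6.71 = 2.06.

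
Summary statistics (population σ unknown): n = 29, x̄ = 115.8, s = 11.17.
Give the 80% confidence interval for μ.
(113.08, 118.52)

t-interval (σ unknown):
df = n - 1 = 28
t* = 1.313 for 80% confidence

Margin of error = t* · s/√n = 1.313 · 11.17/√29 = 2.72

CI: (113.08, 118.52)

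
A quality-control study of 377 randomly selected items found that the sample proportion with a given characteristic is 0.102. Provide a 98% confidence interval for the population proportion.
(0.066, 0.138)

Proportion CI:
SE = √(p̂(1-p̂)/n) = √(0.102 · 0.898 / 377) = 0.01559

z* = 2.326
Margin = z* · SE = 2.326 · 0.01559 = 0.0363

CI: 0.102 ± 0.0363 = (0.066, 0.138)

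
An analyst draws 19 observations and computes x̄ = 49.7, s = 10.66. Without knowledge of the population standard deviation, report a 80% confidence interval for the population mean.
(46.45, 52.95)

t-interval (σ unknown):
df = n - 1 = 18
t* = 1.330 for 80% confidence

Margin of error = t* · s/√n = 1.330 · 10.66/√19 = 3.25

CI: (46.45, 52.95)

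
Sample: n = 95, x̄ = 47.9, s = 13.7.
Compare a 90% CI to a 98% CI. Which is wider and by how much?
98% CI is wider by 1.98

df = 94
90% CI: t* = 1.661, (45.57, 50.23), width = 2 · t* · s/√n = 4.67
98% CI: t* = 2.367, (44.57, 51.23), width = 2 · t* · s/√n = 6.65

The 98% CI is wider by 6.65 - 4.67 = 1.98.
Higher confidence requires a wider interval.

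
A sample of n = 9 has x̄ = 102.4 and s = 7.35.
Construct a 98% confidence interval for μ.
(95.30, 109.50)

t-interval (σ unknown):
df = n - 1 = 8
t* = 2.896 for 98% confidence

Margin of error = t* · s/√n = 2.896 · 7.35/√9 = 7.10

CI: (95.30, 109.50)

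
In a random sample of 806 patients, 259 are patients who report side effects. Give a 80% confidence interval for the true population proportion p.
(0.300, 0.342)

Proportion CI:
p̂ = 259/806 = 0.32134
SE = √(p̂(1-p̂)/n) = √(0.32134 · 0.67866 / 806) = 0.01645

z* = 1.282
Margin = z* · SE = 1.282 · 0.01645 = 0.0211

CI: 0.32134 ± 0.0211 = (0.300, 0.342)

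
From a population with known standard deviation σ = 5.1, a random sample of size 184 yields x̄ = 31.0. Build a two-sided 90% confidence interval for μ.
(30.38, 31.62)

z-interval (σ known):
z* = 1.645 for 90% confidence

Margin of error = z* · σ/√n = 1.645 · 5.1/√184 = 0.62

CI: (31.0 - 0.62, 31.0 + 0.62) = (30.38, 31.62)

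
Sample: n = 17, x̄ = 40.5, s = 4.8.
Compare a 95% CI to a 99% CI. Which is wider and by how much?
99% CI is wider by 1.86

df = 16
95% CI: t* = 2.120, (38.03, 42.97), width = 2 · t* · s/√n = 4.94
99% CI: t* = 2.921, (37.10, 43.90), width = 2 · t* · s/√n = 6.80

The 99% CI is wider by 6.80 - 4.94 = 1.86.
Higher confidence requires a wider interval.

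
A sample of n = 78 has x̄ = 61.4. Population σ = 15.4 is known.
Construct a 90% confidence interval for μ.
(58.53, 64.27)

z-interval (σ known):
z* = 1.645 for 90% confidence

Margin of error = z* · σ/√n = 1.645 · 15.4/√78 = 2.87

CI: (61.4 - 2.87, 61.4 + 2.87) = (58.53, 64.27)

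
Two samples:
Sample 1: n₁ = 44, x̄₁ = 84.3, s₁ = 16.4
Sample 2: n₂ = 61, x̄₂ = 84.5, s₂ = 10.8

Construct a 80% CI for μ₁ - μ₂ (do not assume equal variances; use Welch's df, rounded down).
(-3.87, 3.47)

Difference: x̄₁ - x̄₂ = -0.20
SE = √(s₁²/n₁ + s₂²/n₂) = √(16.4²/44 + 10.8²/61) = 2.8328
df = 69.25 → 69 (Welch–Satterthwaite, rounded down)
t* = 1.294

CI: -0.20 ± 1.294 · 2.8328 = -0.20 ± 3.67 = (-3.87, 3.47)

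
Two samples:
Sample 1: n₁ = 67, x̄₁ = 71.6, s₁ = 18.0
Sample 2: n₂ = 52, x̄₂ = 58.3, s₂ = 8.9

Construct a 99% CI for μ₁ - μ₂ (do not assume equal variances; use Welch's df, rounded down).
(6.68, 19.92)

Difference: x̄₁ - x̄₂ = 13.30
SE = √(s₁²/n₁ + s₂²/n₂) = √(18.0²/67 + 8.9²/52) = 2.5217
df = 101.14 → 101 (Welch–Satterthwaite, rounded down)
t* = 2.625

CI: 13.30 ± 2.625 · 2.5217 = 13.30 ± 6.62 = (6.68, 19.92)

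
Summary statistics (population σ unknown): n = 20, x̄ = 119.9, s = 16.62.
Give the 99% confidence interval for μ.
(109.27, 130.53)

t-interval (σ unknown):
df = n - 1 = 19
t* = 2.861 for 99% confidence

Margin of error = t* · s/√n = 2.861 · 16.62/√20 = 10.63

CI: (109.27, 130.53)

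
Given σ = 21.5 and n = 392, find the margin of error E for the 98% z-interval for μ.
Margin of error = 2.53

Margin of error = z* · σ/√n
= 2.326 · 21.5/√392
= 2.326 · 21.5/19.7990
= 2.53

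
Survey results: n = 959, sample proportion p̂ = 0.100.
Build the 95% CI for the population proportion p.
(0.081, 0.119)

Proportion CI:
SE = √(p̂(1-p̂)/n) = √(0.100 · 0.900 / 959) = 0.00969

z* = 1.960
Margin = z* · SE = 1.960 · 0.00969 = 0.0190

CI: 0.100 ± 0.0190 = (0.081, 0.119)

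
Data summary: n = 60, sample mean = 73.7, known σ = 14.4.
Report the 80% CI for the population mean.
(71.32, 76.08)

z-interval (σ known):
z* = 1.282 for 80% confidence

Margin of error = z* · σ/√n = 1.282 · 14.4/√60 = 2.38

CI: (73.7 - 2.38, 73.7 + 2.38) = (71.32, 76.08)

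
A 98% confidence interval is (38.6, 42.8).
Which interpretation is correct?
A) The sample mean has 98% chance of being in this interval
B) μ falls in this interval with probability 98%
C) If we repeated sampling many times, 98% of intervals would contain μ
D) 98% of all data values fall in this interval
C

A) Wrong — x̄ is observed and sits in the interval by construction.
B) Wrong — μ is fixed; the randomness lives in the interval, not in μ.
C) Correct — this is the frequentist long-run coverage interpretation.
D) Wrong — a CI is about the parameter μ, not individual data values.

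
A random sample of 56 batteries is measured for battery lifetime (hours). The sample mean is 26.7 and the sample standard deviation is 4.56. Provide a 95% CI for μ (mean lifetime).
(25.48, 27.92)

t-interval (σ unknown):
df = n - 1 = 55
t* = 2.004 for 95% confidence

Margin of error = t* · s/√n = 2.004 · 4.56/√56 = 1.22

CI: (25.48, 27.92)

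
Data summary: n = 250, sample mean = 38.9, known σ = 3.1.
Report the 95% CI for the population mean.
(38.52, 39.28)

z-interval (σ known):
z* = 1.960 for 95% confidence

Margin of error = z* · σ/√n = 1.960 · 3.1/√250 = 0.38

CI: (38.9 - 0.38, 38.9 + 0.38) = (38.52, 39.28)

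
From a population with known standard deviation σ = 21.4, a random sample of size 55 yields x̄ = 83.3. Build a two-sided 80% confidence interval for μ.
(79.60, 87.00)

z-interval (σ known):
z* = 1.282 for 80% confidence

Margin of error = z* · σ/√n = 1.282 · 21.4/√55 = 3.70

CI: (83.3 - 3.70, 83.3 + 3.70) = (79.60, 87.00)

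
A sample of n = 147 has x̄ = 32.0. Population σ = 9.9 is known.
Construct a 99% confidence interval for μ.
(29.90, 34.10)

z-interval (σ known):
z* = 2.576 for 99% confidence

Margin of error = z* · σ/√n = 2.576 · 9.9/√147 = 2.10

CI: (32.0 - 2.10, 32.0 + 2.10) = (29.90, 34.10)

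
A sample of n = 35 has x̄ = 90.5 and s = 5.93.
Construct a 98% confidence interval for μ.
(88.05, 92.95)

t-interval (σ unknown):
df = n - 1 = 34
t* = 2.441 for 98% confidence

Margin of error = t* · s/√n = 2.441 · 5.93/√35 = 2.45

CI: (88.05, 92.95)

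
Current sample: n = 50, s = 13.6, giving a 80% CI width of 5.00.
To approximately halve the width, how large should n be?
n ≈ 200

CI width ∝ 1/√n
To reduce width by factor 2, need √n to grow by 2 → need 2² = 4 times as many samples.

Current: n = 50, width = 5.00
New: n = 200, width ≈ 2.47

Width reduced by factor of 5.00/2.47 = 2.02.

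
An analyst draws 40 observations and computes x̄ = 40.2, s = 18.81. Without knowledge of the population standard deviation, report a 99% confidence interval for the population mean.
(32.15, 48.25)

t-interval (σ unknown):
df = n - 1 = 39
t* = 2.708 for 99% confidence

Margin of error = t* · s/√n = 2.708 · 18.81/√40 = 8.05

CI: (32.15, 48.25)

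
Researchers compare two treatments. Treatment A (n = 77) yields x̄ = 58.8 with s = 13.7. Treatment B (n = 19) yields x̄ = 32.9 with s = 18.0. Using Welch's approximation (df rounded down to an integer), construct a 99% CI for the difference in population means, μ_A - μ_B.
(13.51, 38.29)

Difference: x̄₁ - x̄₂ = 25.90
SE = √(s₁²/n₁ + s₂²/n₂) = √(13.7²/77 + 18.0²/19) = 4.4148
df = 23.40 → 23 (Welch–Satterthwaite, rounded down)
t* = 2.807

CI: 25.90 ± 2.807 · 4.4148 = 25.90 ± 12.39 = (13.51, 38.29)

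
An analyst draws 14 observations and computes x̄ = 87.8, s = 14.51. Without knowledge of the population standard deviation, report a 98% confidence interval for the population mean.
(77.52, 98.08)

t-interval (σ unknown):
df = n - 1 = 13
t* = 2.650 for 98% confidence

Margin of error = t* · s/√n = 2.650 · 14.51/√14 = 10.28

CI: (77.52, 98.08)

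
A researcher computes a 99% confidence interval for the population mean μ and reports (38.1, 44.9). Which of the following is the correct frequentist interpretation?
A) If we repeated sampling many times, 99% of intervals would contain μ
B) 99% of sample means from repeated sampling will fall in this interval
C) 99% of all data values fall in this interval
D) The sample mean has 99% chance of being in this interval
A

A) Correct — this is the frequentist long-run coverage interpretation.
B) Wrong — coverage applies to intervals containing μ, not to future x̄ values.
C) Wrong — a CI is about the parameter μ, not individual data values.
D) Wrong — x̄ is observed and sits in the interval by construction.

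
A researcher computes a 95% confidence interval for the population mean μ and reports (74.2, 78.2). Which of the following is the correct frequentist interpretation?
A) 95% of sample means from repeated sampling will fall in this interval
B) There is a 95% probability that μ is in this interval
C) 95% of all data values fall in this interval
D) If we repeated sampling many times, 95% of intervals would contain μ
D

A) Wrong — coverage applies to intervals containing μ, not to future x̄ values.
B) Wrong — μ is fixed; the randomness lives in the interval, not in μ.
C) Wrong — a CI is about the parameter μ, not individual data values.
D) Correct — this is the frequentist long-run coverage interpretation.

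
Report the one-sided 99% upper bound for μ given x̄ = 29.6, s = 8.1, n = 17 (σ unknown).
μ ≤ 34.67

Upper bound (one-sided):
t* = 2.583 (one-sided for 99%)
Upper bound = x̄ + t* · s/√n = 29.6 + 2.583 · 8.1/√17 = 34.67

We are 99% confident that μ ≤ 34.67.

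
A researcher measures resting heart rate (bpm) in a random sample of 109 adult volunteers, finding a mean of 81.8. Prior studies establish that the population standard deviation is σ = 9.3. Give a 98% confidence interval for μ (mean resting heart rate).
(79.73, 83.87)

z-interval (σ known):
z* = 2.326 for 98% confidence

Margin of error = z* · σ/√n = 2.326 · 9.3/√109 = 2.07

CI: (81.8 - 2.07, 81.8 + 2.07) = (79.73, 83.87)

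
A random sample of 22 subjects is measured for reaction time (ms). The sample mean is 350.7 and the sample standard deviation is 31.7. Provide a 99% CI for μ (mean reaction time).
(331.57, 369.83)

t-interval (σ unknown):
df = n - 1 = 21
t* = 2.831 for 99% confidence

Margin of error = t* · s/√n = 2.831 · 31.7/√22 = 19.13

CI: (331.57, 369.83)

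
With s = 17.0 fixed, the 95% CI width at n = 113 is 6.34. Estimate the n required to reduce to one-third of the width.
n ≈ 1017

CI width ∝ 1/√n
To reduce width by factor 3, need √n to grow by 3 → need 3² = 9 times as many samples.

Current: n = 113, width = 6.34
New: n = 1017, width ≈ 2.09

Width reduced by factor of 6.34/2.09 = 3.03.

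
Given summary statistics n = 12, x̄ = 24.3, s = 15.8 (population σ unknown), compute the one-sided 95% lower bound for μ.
μ ≥ 16.11

Lower bound (one-sided):
t* = 1.796 (one-sided for 95%)
Lower bound = x̄ - t* · s/√n = 24.3 - 1.796 · 15.8/√12 = 16.11

We are 95% confident that μ ≥ 16.11.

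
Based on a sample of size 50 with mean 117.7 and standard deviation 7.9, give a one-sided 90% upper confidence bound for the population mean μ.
μ ≤ 119.15

Upper bound (one-sided):
t* = 1.299 (one-sided for 90%)
Upper bound = x̄ + t* · s/√n = 117.7 + 1.299 · 7.9/√50 = 119.15

We are 90% confident that μ ≤ 119.15.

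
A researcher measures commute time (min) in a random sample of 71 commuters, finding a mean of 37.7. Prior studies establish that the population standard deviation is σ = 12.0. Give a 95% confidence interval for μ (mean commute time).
(34.91, 40.49)

z-interval (σ known):
z* = 1.960 for 95% confidence

Margin of error = z* · σ/√n = 1.960 · 12.0/√71 = 2.79

CI: (37.7 - 2.79, 37.7 + 2.79) = (34.91, 40.49)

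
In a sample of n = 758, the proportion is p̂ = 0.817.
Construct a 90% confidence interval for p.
(0.794, 0.840)

Proportion CI:
SE = √(p̂(1-p̂)/n) = √(0.817 · 0.183 / 758) = 0.01404

z* = 1.645
Margin = z* · SE = 1.645 · 0.01404 = 0.0231

CI: 0.817 ± 0.0231 = (0.794, 0.840)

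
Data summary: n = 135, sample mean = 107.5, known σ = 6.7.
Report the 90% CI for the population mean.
(106.55, 108.45)

z-interval (σ known):
z* = 1.645 for 90% confidence

Margin of error = z* · σ/√n = 1.645 · 6.7/√135 = 0.95

CI: (107.5 - 0.95, 107.5 + 0.95) = (106.55, 108.45)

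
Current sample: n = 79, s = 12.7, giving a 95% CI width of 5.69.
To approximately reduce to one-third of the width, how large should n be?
n ≈ 711

CI width ∝ 1/√n
To reduce width by factor 3, need √n to grow by 3 → need 3² = 9 times as many samples.

Current: n = 79, width = 5.69
New: n = 711, width ≈ 1.87

Width reduced by factor of 5.69/1.87 = 3.04.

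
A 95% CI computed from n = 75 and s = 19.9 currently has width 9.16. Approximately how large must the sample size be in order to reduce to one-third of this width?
n ≈ 675

CI width ∝ 1/√n
To reduce width by factor 3, need √n to grow by 3 → need 3² = 9 times as many samples.

Current: n = 75, width = 9.16
New: n = 675, width ≈ 3.01

Width reduced by factor of 9.16/3.01 = 3.04.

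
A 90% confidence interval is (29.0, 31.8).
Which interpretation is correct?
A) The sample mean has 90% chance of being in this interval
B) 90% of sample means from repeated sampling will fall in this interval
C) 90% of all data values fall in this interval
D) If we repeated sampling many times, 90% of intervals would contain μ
D

A) Wrong — x̄ is observed and sits in the interval by construction.
B) Wrong — coverage applies to intervals containing μ, not to future x̄ values.
C) Wrong — a CI is about the parameter μ, not individual data values.
D) Correct — this is the frequentist long-run coverage interpretation.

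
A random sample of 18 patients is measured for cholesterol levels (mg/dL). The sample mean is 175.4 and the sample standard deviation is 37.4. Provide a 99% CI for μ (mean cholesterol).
(149.85, 200.95)

t-interval (σ unknown):
df = n - 1 = 17
t* = 2.898 for 99% confidence

Margin of error = t* · s/√n = 2.898 · 37.4/√18 = 25.55

CI: (149.85, 200.95)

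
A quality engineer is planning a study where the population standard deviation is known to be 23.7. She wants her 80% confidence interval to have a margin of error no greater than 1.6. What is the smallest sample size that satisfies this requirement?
n ≥ 361

For margin E ≤ 1.6:
n ≥ (z* · σ / E)²
n ≥ (1.282 · 23.7 / 1.6)²
n ≥ 360.61

Minimum n = 361 (rounding up)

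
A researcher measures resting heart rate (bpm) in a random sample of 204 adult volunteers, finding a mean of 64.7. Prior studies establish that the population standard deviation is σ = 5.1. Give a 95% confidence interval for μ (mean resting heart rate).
(64.00, 65.40)

z-interval (σ known):
z* = 1.960 for 95% confidence

Margin of error = z* · σ/√n = 1.960 · 5.1/√204 = 0.70

CI: (64.7 - 0.70, 64.7 + 0.70) = (64.00, 65.40)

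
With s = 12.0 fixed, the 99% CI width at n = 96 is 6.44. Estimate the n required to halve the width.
n ≈ 384

CI width ∝ 1/√n
To reduce width by factor 2, need √n to grow by 2 → need 2² = 4 times as many samples.

Current: n = 96, width = 6.44
New: n = 384, width ≈ 3.17

Width reduced by factor of 6.44/3.17 = 2.03.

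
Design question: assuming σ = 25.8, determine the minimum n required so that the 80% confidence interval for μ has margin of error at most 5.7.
n ≥ 34

For margin E ≤ 5.7:
n ≥ (z* · σ / E)²
n ≥ (1.282 · 25.8 / 5.7)²
n ≥ 33.67

Minimum n = 34 (rounding up)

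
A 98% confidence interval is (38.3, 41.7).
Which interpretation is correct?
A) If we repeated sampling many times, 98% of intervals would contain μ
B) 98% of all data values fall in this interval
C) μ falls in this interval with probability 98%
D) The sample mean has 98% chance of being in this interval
A

A) Correct — this is the frequentist long-run coverage interpretation.
B) Wrong — a CI is about the parameter μ, not individual data values.
C) Wrong — μ is fixed; the randomness lives in the interval, not in μ.
D) Wrong — x̄ is observed and sits in the interval by construction.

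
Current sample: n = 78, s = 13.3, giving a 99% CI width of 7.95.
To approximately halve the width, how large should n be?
n ≈ 312

CI width ∝ 1/√n
To reduce width by factor 2, need √n to grow by 2 → need 2² = 4 times as many samples.

Current: n = 78, width = 7.95
New: n = 312, width ≈ 3.90

Width reduced by factor of 7.95/3.90 = 2.04.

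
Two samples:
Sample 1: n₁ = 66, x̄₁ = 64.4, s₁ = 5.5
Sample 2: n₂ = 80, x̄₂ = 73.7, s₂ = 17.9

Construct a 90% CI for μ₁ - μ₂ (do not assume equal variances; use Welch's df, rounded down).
(-12.81, -5.79)

Difference: x̄₁ - x̄₂ = -9.30
SE = √(s₁²/n₁ + s₂²/n₂) = √(5.5²/66 + 17.9²/80) = 2.1127
df = 96.58 → 96 (Welch–Satterthwaite, rounded down)
t* = 1.661

CI: -9.30 ± 1.661 · 2.1127 = -9.30 ± 3.51 = (-12.81, -5.79)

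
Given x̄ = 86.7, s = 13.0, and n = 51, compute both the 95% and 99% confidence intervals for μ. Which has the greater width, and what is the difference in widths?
99% CI is wider by 2.44

df = 50
95% CI: t* = 2.009, (83.04, 90.36), width = 2 · t* · s/√n = 7.31
99% CI: t* = 2.678, (81.83, 91.57), width = 2 · t* · s/√n = 9.75

The 99% CI is wider by 9.75 - 7.31 = 2.44.
Higher confidence requires a wider interval.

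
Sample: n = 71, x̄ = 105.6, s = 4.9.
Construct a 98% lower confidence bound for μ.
μ ≥ 104.38

Lower bound (one-sided):
t* = 2.093 (one-sided for 98%)
Lower bound = x̄ - t* · s/√n = 105.6 - 2.093 · 4.9/√71 = 104.38

We are 98% confident that μ ≥ 104.38.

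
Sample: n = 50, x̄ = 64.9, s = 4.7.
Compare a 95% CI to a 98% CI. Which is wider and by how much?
98% CI is wider by 0.53

df = 49
95% CI: t* = 2.010, (63.56, 66.24), width = 2 · t* · s/√n = 2.67
98% CI: t* = 2.405, (63.30, 66.50), width = 2 · t* · s/√n = 3.20

The 98% CI is wider by 3.20 - 2.67 = 0.53.
Higher confidence requires a wider interval.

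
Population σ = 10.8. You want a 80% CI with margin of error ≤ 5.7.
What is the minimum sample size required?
n ≥ 6

For margin E ≤ 5.7:
n ≥ (z* · σ / E)²
n ≥ (1.282 · 10.8 / 5.7)²
n ≥ 5.90

Minimum n = 6 (rounding up)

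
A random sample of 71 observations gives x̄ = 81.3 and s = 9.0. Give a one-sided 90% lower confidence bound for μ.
μ ≥ 79.92

Lower bound (one-sided):
t* = 1.294 (one-sided for 90%)
Lower bound = x̄ - t* · s/√n = 81.3 - 1.294 · 9.0/√71 = 79.92

We are 90% confident that μ ≥ 79.92.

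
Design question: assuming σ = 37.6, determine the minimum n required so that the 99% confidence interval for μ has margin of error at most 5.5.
n ≥ 311

For margin E ≤ 5.5:
n ≥ (z* · σ / E)²
n ≥ (2.576 · 37.6 / 5.5)²
n ≥ 310.13

Minimum n = 311 (rounding up)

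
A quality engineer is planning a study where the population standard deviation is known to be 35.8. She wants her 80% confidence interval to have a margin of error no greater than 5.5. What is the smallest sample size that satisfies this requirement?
n ≥ 70

For margin E ≤ 5.5:
n ≥ (z* · σ / E)²
n ≥ (1.282 · 35.8 / 5.5)²
n ≥ 69.63

Minimum n = 70 (rounding up)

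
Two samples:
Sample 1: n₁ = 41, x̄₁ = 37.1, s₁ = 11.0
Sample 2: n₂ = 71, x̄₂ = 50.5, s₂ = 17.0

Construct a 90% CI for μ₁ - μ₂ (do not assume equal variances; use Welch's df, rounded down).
(-17.80, -9.00)

Difference: x̄₁ - x̄₂ = -13.40
SE = √(s₁²/n₁ + s₂²/n₂) = √(11.0²/41 + 17.0²/71) = 2.6498
df = 108.49 → 108 (Welch–Satterthwaite, rounded down)
t* = 1.659

CI: -13.40 ± 1.659 · 2.6498 = -13.40 ± 4.40 = (-17.80, -9.00)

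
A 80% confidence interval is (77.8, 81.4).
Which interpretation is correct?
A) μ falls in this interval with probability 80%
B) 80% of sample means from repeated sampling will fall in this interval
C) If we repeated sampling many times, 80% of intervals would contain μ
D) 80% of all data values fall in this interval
C

A) Wrong — μ is fixed; the randomness lives in the interval, not in μ.
B) Wrong — coverage applies to intervals containing μ, not to future x̄ values.
C) Correct — this is the frequentist long-run coverage interpretation.
D) Wrong — a CI is about the parameter μ, not individual data values.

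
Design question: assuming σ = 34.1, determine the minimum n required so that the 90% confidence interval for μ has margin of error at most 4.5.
n ≥ 156

For margin E ≤ 4.5:
n ≥ (z* · σ / E)²
n ≥ (1.645 · 34.1 / 4.5)²
n ≥ 155.39

Minimum n = 156 (rounding up)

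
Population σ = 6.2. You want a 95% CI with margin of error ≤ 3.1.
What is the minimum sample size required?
n ≥ 16

For margin E ≤ 3.1:
n ≥ (z* · σ / E)²
n ≥ (1.960 · 6.2 / 3.1)²
n ≥ 15.37

Minimum n = 16 (rounding up)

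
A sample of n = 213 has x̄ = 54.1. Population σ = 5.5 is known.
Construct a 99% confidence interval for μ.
(53.13, 55.07)

z-interval (σ known):
z* = 2.576 for 99% confidence

Margin of error = z* · σ/√n = 2.576 · 5.5/√213 = 0.97

CI: (54.1 - 0.97, 54.1 + 0.97) = (53.13, 55.07)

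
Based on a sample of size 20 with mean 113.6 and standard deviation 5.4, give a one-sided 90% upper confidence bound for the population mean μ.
μ ≤ 115.20

Upper bound (one-sided):
t* = 1.328 (one-sided for 90%)
Upper bound = x̄ + t* · s/√n = 113.6 + 1.328 · 5.4/√20 = 115.20

We are 90% confident that μ ≤ 115.20.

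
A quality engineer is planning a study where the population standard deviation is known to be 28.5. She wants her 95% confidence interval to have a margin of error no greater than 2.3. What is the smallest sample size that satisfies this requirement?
n ≥ 590

For margin E ≤ 2.3:
n ≥ (z* · σ / E)²
n ≥ (1.960 · 28.5 / 2.3)²
n ≥ 589.86

Minimum n = 590 (rounding up)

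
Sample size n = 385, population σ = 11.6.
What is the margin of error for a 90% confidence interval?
Margin of error = 0.97

Margin of error = z* · σ/√n
= 1.645 · 11.6/√385
= 1.645 · 11.6/19.6214
= 0.97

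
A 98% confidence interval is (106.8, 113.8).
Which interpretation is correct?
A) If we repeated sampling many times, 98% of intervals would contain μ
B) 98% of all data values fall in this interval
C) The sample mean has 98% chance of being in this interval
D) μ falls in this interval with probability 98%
A

A) Correct — this is the frequentist long-run coverage interpretation.
B) Wrong — a CI is about the parameter μ, not individual data values.
C) Wrong — x̄ is observed and sits in the interval by construction.
D) Wrong — μ is fixed; the randomness lives in the interval, not in μ.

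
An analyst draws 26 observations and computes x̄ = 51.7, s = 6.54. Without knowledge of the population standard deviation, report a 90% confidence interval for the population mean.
(49.51, 53.89)

t-interval (σ unknown):
df = n - 1 = 25
t* = 1.708 for 90% confidence

Margin of error = t* · s/√n = 1.708 · 6.54/√26 = 2.19

CI: (49.51, 53.89)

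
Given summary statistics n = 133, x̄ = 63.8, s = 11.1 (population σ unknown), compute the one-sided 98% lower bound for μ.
μ ≥ 61.80

Lower bound (one-sided):
t* = 2.074 (one-sided for 98%)
Lower bound = x̄ - t* · s/√n = 63.8 - 2.074 · 11.1/√133 = 61.80

We are 98% confident that μ ≥ 61.80.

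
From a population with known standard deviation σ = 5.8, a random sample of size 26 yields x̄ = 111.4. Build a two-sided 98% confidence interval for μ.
(108.75, 114.05)

z-interval (σ known):
z* = 2.326 for 98% confidence

Margin of error = z* · σ/√n = 2.326 · 5.8/√26 = 2.65

CI: (111.4 - 2.65, 111.4 + 2.65) = (108.75, 114.05)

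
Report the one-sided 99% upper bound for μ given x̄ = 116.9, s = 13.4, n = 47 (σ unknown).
μ ≤ 121.61

Upper bound (one-sided):
t* = 2.410 (one-sided for 99%)
Upper bound = x̄ + t* · s/√n = 116.9 + 2.410 · 13.4/√47 = 121.61

We are 99% confident that μ ≤ 121.61.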